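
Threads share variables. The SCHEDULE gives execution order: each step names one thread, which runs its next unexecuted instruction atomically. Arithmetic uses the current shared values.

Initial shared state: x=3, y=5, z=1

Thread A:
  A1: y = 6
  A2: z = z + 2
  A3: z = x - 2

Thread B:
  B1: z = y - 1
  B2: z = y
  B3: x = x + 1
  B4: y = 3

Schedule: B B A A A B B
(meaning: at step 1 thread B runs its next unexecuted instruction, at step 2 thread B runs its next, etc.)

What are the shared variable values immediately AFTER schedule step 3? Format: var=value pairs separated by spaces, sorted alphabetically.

Answer: x=3 y=6 z=5

Derivation:
Step 1: thread B executes B1 (z = y - 1). Shared: x=3 y=5 z=4. PCs: A@0 B@1
Step 2: thread B executes B2 (z = y). Shared: x=3 y=5 z=5. PCs: A@0 B@2
Step 3: thread A executes A1 (y = 6). Shared: x=3 y=6 z=5. PCs: A@1 B@2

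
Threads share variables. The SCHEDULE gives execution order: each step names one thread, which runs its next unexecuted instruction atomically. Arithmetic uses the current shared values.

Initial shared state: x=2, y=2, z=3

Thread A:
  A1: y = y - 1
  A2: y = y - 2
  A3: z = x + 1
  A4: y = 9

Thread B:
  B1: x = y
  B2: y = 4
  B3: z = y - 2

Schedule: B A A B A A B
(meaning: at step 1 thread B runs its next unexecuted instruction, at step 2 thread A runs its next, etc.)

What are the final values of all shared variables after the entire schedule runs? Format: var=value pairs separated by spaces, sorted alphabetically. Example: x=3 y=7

Answer: x=2 y=9 z=7

Derivation:
Step 1: thread B executes B1 (x = y). Shared: x=2 y=2 z=3. PCs: A@0 B@1
Step 2: thread A executes A1 (y = y - 1). Shared: x=2 y=1 z=3. PCs: A@1 B@1
Step 3: thread A executes A2 (y = y - 2). Shared: x=2 y=-1 z=3. PCs: A@2 B@1
Step 4: thread B executes B2 (y = 4). Shared: x=2 y=4 z=3. PCs: A@2 B@2
Step 5: thread A executes A3 (z = x + 1). Shared: x=2 y=4 z=3. PCs: A@3 B@2
Step 6: thread A executes A4 (y = 9). Shared: x=2 y=9 z=3. PCs: A@4 B@2
Step 7: thread B executes B3 (z = y - 2). Shared: x=2 y=9 z=7. PCs: A@4 B@3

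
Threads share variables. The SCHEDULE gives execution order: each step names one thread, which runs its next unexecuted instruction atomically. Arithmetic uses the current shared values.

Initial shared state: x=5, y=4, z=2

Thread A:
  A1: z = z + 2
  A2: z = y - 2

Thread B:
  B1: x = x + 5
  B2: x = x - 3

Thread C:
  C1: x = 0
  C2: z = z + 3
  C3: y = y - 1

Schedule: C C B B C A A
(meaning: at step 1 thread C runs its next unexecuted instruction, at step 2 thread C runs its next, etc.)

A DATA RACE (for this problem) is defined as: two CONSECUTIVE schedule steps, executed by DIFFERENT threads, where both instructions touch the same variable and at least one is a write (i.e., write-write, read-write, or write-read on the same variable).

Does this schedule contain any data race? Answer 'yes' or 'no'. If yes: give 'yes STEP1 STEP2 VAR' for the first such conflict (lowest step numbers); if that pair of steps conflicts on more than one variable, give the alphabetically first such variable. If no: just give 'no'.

Steps 1,2: same thread (C). No race.
Steps 2,3: C(r=z,w=z) vs B(r=x,w=x). No conflict.
Steps 3,4: same thread (B). No race.
Steps 4,5: B(r=x,w=x) vs C(r=y,w=y). No conflict.
Steps 5,6: C(r=y,w=y) vs A(r=z,w=z). No conflict.
Steps 6,7: same thread (A). No race.

Answer: no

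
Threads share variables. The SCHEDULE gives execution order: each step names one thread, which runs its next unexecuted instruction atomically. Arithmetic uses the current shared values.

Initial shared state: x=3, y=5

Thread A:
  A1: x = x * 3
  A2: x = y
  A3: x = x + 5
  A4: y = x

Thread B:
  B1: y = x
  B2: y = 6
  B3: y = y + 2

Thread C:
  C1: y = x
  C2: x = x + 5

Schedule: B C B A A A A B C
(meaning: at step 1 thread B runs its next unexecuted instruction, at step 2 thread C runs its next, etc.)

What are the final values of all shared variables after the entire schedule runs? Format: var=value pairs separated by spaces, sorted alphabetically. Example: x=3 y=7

Answer: x=16 y=13

Derivation:
Step 1: thread B executes B1 (y = x). Shared: x=3 y=3. PCs: A@0 B@1 C@0
Step 2: thread C executes C1 (y = x). Shared: x=3 y=3. PCs: A@0 B@1 C@1
Step 3: thread B executes B2 (y = 6). Shared: x=3 y=6. PCs: A@0 B@2 C@1
Step 4: thread A executes A1 (x = x * 3). Shared: x=9 y=6. PCs: A@1 B@2 C@1
Step 5: thread A executes A2 (x = y). Shared: x=6 y=6. PCs: A@2 B@2 C@1
Step 6: thread A executes A3 (x = x + 5). Shared: x=11 y=6. PCs: A@3 B@2 C@1
Step 7: thread A executes A4 (y = x). Shared: x=11 y=11. PCs: A@4 B@2 C@1
Step 8: thread B executes B3 (y = y + 2). Shared: x=11 y=13. PCs: A@4 B@3 C@1
Step 9: thread C executes C2 (x = x + 5). Shared: x=16 y=13. PCs: A@4 B@3 C@2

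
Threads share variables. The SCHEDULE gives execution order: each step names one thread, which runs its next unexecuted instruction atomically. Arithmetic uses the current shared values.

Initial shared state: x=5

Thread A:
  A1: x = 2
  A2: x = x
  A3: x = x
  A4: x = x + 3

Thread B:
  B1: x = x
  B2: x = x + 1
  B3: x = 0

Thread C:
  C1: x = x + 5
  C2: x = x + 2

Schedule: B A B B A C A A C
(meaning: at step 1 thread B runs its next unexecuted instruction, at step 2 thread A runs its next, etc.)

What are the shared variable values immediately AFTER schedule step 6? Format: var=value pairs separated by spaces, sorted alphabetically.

Step 1: thread B executes B1 (x = x). Shared: x=5. PCs: A@0 B@1 C@0
Step 2: thread A executes A1 (x = 2). Shared: x=2. PCs: A@1 B@1 C@0
Step 3: thread B executes B2 (x = x + 1). Shared: x=3. PCs: A@1 B@2 C@0
Step 4: thread B executes B3 (x = 0). Shared: x=0. PCs: A@1 B@3 C@0
Step 5: thread A executes A2 (x = x). Shared: x=0. PCs: A@2 B@3 C@0
Step 6: thread C executes C1 (x = x + 5). Shared: x=5. PCs: A@2 B@3 C@1

Answer: x=5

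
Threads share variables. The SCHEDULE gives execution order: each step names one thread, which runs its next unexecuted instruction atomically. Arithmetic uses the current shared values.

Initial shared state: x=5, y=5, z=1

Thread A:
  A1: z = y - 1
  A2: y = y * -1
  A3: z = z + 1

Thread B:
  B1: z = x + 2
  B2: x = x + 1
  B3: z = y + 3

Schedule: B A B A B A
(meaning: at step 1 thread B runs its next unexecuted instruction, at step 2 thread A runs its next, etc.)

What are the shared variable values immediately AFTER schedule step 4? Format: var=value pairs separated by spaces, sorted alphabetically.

Step 1: thread B executes B1 (z = x + 2). Shared: x=5 y=5 z=7. PCs: A@0 B@1
Step 2: thread A executes A1 (z = y - 1). Shared: x=5 y=5 z=4. PCs: A@1 B@1
Step 3: thread B executes B2 (x = x + 1). Shared: x=6 y=5 z=4. PCs: A@1 B@2
Step 4: thread A executes A2 (y = y * -1). Shared: x=6 y=-5 z=4. PCs: A@2 B@2

Answer: x=6 y=-5 z=4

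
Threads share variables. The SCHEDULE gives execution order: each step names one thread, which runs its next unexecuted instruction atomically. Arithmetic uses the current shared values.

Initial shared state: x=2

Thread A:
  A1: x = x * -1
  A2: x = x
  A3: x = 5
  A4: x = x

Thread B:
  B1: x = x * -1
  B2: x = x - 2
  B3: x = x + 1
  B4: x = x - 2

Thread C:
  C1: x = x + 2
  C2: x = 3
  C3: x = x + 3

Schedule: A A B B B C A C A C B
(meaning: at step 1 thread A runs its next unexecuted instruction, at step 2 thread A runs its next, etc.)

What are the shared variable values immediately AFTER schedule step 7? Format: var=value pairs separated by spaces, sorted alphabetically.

Answer: x=5

Derivation:
Step 1: thread A executes A1 (x = x * -1). Shared: x=-2. PCs: A@1 B@0 C@0
Step 2: thread A executes A2 (x = x). Shared: x=-2. PCs: A@2 B@0 C@0
Step 3: thread B executes B1 (x = x * -1). Shared: x=2. PCs: A@2 B@1 C@0
Step 4: thread B executes B2 (x = x - 2). Shared: x=0. PCs: A@2 B@2 C@0
Step 5: thread B executes B3 (x = x + 1). Shared: x=1. PCs: A@2 B@3 C@0
Step 6: thread C executes C1 (x = x + 2). Shared: x=3. PCs: A@2 B@3 C@1
Step 7: thread A executes A3 (x = 5). Shared: x=5. PCs: A@3 B@3 C@1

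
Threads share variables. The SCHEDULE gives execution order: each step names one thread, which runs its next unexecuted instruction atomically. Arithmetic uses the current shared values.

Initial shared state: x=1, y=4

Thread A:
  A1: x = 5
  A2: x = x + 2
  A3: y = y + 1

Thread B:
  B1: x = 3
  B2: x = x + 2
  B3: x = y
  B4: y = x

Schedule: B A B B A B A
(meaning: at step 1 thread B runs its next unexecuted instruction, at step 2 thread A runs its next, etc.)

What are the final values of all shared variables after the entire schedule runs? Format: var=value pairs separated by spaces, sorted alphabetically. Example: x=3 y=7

Answer: x=6 y=7

Derivation:
Step 1: thread B executes B1 (x = 3). Shared: x=3 y=4. PCs: A@0 B@1
Step 2: thread A executes A1 (x = 5). Shared: x=5 y=4. PCs: A@1 B@1
Step 3: thread B executes B2 (x = x + 2). Shared: x=7 y=4. PCs: A@1 B@2
Step 4: thread B executes B3 (x = y). Shared: x=4 y=4. PCs: A@1 B@3
Step 5: thread A executes A2 (x = x + 2). Shared: x=6 y=4. PCs: A@2 B@3
Step 6: thread B executes B4 (y = x). Shared: x=6 y=6. PCs: A@2 B@4
Step 7: thread A executes A3 (y = y + 1). Shared: x=6 y=7. PCs: A@3 B@4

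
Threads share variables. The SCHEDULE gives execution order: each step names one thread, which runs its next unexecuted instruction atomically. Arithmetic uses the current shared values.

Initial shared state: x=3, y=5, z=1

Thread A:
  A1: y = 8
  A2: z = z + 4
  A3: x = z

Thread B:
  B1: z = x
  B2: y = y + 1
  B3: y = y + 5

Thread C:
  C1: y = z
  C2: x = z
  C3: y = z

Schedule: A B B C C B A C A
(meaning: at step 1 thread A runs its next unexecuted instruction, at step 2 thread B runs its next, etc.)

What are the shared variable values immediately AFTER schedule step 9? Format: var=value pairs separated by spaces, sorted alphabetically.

Step 1: thread A executes A1 (y = 8). Shared: x=3 y=8 z=1. PCs: A@1 B@0 C@0
Step 2: thread B executes B1 (z = x). Shared: x=3 y=8 z=3. PCs: A@1 B@1 C@0
Step 3: thread B executes B2 (y = y + 1). Shared: x=3 y=9 z=3. PCs: A@1 B@2 C@0
Step 4: thread C executes C1 (y = z). Shared: x=3 y=3 z=3. PCs: A@1 B@2 C@1
Step 5: thread C executes C2 (x = z). Shared: x=3 y=3 z=3. PCs: A@1 B@2 C@2
Step 6: thread B executes B3 (y = y + 5). Shared: x=3 y=8 z=3. PCs: A@1 B@3 C@2
Step 7: thread A executes A2 (z = z + 4). Shared: x=3 y=8 z=7. PCs: A@2 B@3 C@2
Step 8: thread C executes C3 (y = z). Shared: x=3 y=7 z=7. PCs: A@2 B@3 C@3
Step 9: thread A executes A3 (x = z). Shared: x=7 y=7 z=7. PCs: A@3 B@3 C@3

Answer: x=7 y=7 z=7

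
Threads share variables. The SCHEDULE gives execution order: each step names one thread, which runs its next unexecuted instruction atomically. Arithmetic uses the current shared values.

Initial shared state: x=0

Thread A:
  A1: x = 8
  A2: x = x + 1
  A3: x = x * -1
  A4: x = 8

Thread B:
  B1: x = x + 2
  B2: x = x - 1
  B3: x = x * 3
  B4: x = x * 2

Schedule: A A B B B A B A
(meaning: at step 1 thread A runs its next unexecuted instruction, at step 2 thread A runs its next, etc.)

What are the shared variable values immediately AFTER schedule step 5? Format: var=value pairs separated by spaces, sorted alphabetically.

Step 1: thread A executes A1 (x = 8). Shared: x=8. PCs: A@1 B@0
Step 2: thread A executes A2 (x = x + 1). Shared: x=9. PCs: A@2 B@0
Step 3: thread B executes B1 (x = x + 2). Shared: x=11. PCs: A@2 B@1
Step 4: thread B executes B2 (x = x - 1). Shared: x=10. PCs: A@2 B@2
Step 5: thread B executes B3 (x = x * 3). Shared: x=30. PCs: A@2 B@3

Answer: x=30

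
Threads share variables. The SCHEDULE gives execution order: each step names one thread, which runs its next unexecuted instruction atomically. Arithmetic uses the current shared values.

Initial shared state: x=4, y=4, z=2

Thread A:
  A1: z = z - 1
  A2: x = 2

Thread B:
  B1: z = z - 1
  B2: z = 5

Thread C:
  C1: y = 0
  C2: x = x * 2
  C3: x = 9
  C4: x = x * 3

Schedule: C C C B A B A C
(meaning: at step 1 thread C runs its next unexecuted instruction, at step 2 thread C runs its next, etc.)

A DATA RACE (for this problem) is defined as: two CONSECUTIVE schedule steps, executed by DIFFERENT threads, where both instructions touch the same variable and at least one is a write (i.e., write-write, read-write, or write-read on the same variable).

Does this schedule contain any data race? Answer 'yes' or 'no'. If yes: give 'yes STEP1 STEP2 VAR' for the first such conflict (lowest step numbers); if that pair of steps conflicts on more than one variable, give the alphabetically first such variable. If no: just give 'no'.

Answer: yes 4 5 z

Derivation:
Steps 1,2: same thread (C). No race.
Steps 2,3: same thread (C). No race.
Steps 3,4: C(r=-,w=x) vs B(r=z,w=z). No conflict.
Steps 4,5: B(z = z - 1) vs A(z = z - 1). RACE on z (W-W).
Steps 5,6: A(z = z - 1) vs B(z = 5). RACE on z (W-W).
Steps 6,7: B(r=-,w=z) vs A(r=-,w=x). No conflict.
Steps 7,8: A(x = 2) vs C(x = x * 3). RACE on x (W-W).
First conflict at steps 4,5.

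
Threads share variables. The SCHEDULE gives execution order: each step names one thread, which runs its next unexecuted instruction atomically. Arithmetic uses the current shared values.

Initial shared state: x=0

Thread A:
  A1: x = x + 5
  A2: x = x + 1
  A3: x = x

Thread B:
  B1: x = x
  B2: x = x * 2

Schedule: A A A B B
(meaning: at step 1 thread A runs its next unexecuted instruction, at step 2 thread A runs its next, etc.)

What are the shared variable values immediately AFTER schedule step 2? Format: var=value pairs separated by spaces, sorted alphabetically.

Answer: x=6

Derivation:
Step 1: thread A executes A1 (x = x + 5). Shared: x=5. PCs: A@1 B@0
Step 2: thread A executes A2 (x = x + 1). Shared: x=6. PCs: A@2 B@0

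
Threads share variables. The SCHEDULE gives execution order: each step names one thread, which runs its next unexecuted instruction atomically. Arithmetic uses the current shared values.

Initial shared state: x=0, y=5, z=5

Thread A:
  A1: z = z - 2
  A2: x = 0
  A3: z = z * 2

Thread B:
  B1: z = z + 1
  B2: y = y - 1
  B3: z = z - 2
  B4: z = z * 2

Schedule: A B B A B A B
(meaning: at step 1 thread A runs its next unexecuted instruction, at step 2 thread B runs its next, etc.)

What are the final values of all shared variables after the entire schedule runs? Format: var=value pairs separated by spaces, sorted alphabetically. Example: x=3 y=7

Answer: x=0 y=4 z=8

Derivation:
Step 1: thread A executes A1 (z = z - 2). Shared: x=0 y=5 z=3. PCs: A@1 B@0
Step 2: thread B executes B1 (z = z + 1). Shared: x=0 y=5 z=4. PCs: A@1 B@1
Step 3: thread B executes B2 (y = y - 1). Shared: x=0 y=4 z=4. PCs: A@1 B@2
Step 4: thread A executes A2 (x = 0). Shared: x=0 y=4 z=4. PCs: A@2 B@2
Step 5: thread B executes B3 (z = z - 2). Shared: x=0 y=4 z=2. PCs: A@2 B@3
Step 6: thread A executes A3 (z = z * 2). Shared: x=0 y=4 z=4. PCs: A@3 B@3
Step 7: thread B executes B4 (z = z * 2). Shared: x=0 y=4 z=8. PCs: A@3 B@4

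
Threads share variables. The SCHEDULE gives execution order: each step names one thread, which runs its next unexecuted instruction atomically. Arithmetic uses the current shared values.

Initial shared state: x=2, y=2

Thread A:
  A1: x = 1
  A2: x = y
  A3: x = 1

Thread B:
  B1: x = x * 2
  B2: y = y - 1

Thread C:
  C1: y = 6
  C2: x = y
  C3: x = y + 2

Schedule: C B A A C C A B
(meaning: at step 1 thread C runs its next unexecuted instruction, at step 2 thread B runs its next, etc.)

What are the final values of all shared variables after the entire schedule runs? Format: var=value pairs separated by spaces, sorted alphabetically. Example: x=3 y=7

Answer: x=1 y=5

Derivation:
Step 1: thread C executes C1 (y = 6). Shared: x=2 y=6. PCs: A@0 B@0 C@1
Step 2: thread B executes B1 (x = x * 2). Shared: x=4 y=6. PCs: A@0 B@1 C@1
Step 3: thread A executes A1 (x = 1). Shared: x=1 y=6. PCs: A@1 B@1 C@1
Step 4: thread A executes A2 (x = y). Shared: x=6 y=6. PCs: A@2 B@1 C@1
Step 5: thread C executes C2 (x = y). Shared: x=6 y=6. PCs: A@2 B@1 C@2
Step 6: thread C executes C3 (x = y + 2). Shared: x=8 y=6. PCs: A@2 B@1 C@3
Step 7: thread A executes A3 (x = 1). Shared: x=1 y=6. PCs: A@3 B@1 C@3
Step 8: thread B executes B2 (y = y - 1). Shared: x=1 y=5. PCs: A@3 B@2 C@3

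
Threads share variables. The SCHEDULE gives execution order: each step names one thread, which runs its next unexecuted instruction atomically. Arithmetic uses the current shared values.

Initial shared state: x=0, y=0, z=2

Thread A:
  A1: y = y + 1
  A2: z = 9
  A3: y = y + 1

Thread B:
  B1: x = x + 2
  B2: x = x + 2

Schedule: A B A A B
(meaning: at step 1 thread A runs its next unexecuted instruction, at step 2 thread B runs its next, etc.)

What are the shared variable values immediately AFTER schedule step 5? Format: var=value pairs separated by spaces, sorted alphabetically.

Step 1: thread A executes A1 (y = y + 1). Shared: x=0 y=1 z=2. PCs: A@1 B@0
Step 2: thread B executes B1 (x = x + 2). Shared: x=2 y=1 z=2. PCs: A@1 B@1
Step 3: thread A executes A2 (z = 9). Shared: x=2 y=1 z=9. PCs: A@2 B@1
Step 4: thread A executes A3 (y = y + 1). Shared: x=2 y=2 z=9. PCs: A@3 B@1
Step 5: thread B executes B2 (x = x + 2). Shared: x=4 y=2 z=9. PCs: A@3 B@2

Answer: x=4 y=2 z=9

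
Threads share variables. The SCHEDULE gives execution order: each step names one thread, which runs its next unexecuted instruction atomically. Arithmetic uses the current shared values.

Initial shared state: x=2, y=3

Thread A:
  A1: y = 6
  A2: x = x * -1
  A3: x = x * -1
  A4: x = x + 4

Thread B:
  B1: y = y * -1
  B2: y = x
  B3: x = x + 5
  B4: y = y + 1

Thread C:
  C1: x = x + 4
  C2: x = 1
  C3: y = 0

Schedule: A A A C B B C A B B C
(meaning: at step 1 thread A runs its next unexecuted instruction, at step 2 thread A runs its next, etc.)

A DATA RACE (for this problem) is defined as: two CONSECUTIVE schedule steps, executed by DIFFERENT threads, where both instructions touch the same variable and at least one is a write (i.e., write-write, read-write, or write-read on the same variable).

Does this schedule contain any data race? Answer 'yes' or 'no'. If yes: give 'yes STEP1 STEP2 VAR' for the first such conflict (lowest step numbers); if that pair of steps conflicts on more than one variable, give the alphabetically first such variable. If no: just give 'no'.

Steps 1,2: same thread (A). No race.
Steps 2,3: same thread (A). No race.
Steps 3,4: A(x = x * -1) vs C(x = x + 4). RACE on x (W-W).
Steps 4,5: C(r=x,w=x) vs B(r=y,w=y). No conflict.
Steps 5,6: same thread (B). No race.
Steps 6,7: B(y = x) vs C(x = 1). RACE on x (R-W).
Steps 7,8: C(x = 1) vs A(x = x + 4). RACE on x (W-W).
Steps 8,9: A(x = x + 4) vs B(x = x + 5). RACE on x (W-W).
Steps 9,10: same thread (B). No race.
Steps 10,11: B(y = y + 1) vs C(y = 0). RACE on y (W-W).
First conflict at steps 3,4.

Answer: yes 3 4 x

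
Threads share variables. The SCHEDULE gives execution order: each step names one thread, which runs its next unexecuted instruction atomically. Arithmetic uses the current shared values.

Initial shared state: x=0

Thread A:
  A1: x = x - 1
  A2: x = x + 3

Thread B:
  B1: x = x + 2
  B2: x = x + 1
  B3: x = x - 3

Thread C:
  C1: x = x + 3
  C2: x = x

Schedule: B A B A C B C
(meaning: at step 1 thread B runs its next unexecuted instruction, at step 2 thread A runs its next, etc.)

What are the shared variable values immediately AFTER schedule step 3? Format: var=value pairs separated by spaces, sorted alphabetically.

Answer: x=2

Derivation:
Step 1: thread B executes B1 (x = x + 2). Shared: x=2. PCs: A@0 B@1 C@0
Step 2: thread A executes A1 (x = x - 1). Shared: x=1. PCs: A@1 B@1 C@0
Step 3: thread B executes B2 (x = x + 1). Shared: x=2. PCs: A@1 B@2 C@0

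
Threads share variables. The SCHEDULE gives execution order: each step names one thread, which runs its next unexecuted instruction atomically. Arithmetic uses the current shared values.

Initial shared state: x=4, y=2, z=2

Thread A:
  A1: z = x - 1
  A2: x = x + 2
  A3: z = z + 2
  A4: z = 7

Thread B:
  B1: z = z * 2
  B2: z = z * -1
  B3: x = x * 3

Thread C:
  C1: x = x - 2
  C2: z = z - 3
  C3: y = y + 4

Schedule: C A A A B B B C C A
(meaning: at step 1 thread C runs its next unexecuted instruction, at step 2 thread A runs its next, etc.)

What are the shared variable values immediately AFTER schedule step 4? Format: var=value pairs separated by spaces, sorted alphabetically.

Answer: x=4 y=2 z=3

Derivation:
Step 1: thread C executes C1 (x = x - 2). Shared: x=2 y=2 z=2. PCs: A@0 B@0 C@1
Step 2: thread A executes A1 (z = x - 1). Shared: x=2 y=2 z=1. PCs: A@1 B@0 C@1
Step 3: thread A executes A2 (x = x + 2). Shared: x=4 y=2 z=1. PCs: A@2 B@0 C@1
Step 4: thread A executes A3 (z = z + 2). Shared: x=4 y=2 z=3. PCs: A@3 B@0 C@1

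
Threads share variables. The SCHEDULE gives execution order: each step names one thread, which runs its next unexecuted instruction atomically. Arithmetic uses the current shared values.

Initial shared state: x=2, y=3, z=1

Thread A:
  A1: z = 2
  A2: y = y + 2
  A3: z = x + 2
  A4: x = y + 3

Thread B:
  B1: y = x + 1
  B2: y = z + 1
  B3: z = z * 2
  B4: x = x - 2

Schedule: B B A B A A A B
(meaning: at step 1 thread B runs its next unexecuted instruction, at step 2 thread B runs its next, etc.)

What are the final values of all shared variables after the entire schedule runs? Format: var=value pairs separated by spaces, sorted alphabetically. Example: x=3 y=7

Answer: x=5 y=4 z=4

Derivation:
Step 1: thread B executes B1 (y = x + 1). Shared: x=2 y=3 z=1. PCs: A@0 B@1
Step 2: thread B executes B2 (y = z + 1). Shared: x=2 y=2 z=1. PCs: A@0 B@2
Step 3: thread A executes A1 (z = 2). Shared: x=2 y=2 z=2. PCs: A@1 B@2
Step 4: thread B executes B3 (z = z * 2). Shared: x=2 y=2 z=4. PCs: A@1 B@3
Step 5: thread A executes A2 (y = y + 2). Shared: x=2 y=4 z=4. PCs: A@2 B@3
Step 6: thread A executes A3 (z = x + 2). Shared: x=2 y=4 z=4. PCs: A@3 B@3
Step 7: thread A executes A4 (x = y + 3). Shared: x=7 y=4 z=4. PCs: A@4 B@3
Step 8: thread B executes B4 (x = x - 2). Shared: x=5 y=4 z=4. PCs: A@4 B@4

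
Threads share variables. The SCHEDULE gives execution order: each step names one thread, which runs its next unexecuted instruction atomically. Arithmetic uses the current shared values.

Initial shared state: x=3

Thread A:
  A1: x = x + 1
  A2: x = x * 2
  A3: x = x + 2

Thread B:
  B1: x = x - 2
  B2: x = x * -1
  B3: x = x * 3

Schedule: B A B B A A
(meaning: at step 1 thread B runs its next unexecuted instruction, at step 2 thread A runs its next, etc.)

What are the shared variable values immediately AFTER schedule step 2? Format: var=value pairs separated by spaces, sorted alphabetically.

Answer: x=2

Derivation:
Step 1: thread B executes B1 (x = x - 2). Shared: x=1. PCs: A@0 B@1
Step 2: thread A executes A1 (x = x + 1). Shared: x=2. PCs: A@1 B@1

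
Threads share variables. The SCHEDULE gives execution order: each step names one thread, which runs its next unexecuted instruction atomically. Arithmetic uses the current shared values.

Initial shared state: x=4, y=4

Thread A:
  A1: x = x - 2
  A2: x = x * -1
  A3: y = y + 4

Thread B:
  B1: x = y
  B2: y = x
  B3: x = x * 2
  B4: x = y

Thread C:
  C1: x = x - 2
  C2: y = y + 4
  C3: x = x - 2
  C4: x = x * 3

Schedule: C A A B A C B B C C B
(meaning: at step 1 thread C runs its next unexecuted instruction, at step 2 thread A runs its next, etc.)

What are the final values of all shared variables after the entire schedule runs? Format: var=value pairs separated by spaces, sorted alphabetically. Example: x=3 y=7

Step 1: thread C executes C1 (x = x - 2). Shared: x=2 y=4. PCs: A@0 B@0 C@1
Step 2: thread A executes A1 (x = x - 2). Shared: x=0 y=4. PCs: A@1 B@0 C@1
Step 3: thread A executes A2 (x = x * -1). Shared: x=0 y=4. PCs: A@2 B@0 C@1
Step 4: thread B executes B1 (x = y). Shared: x=4 y=4. PCs: A@2 B@1 C@1
Step 5: thread A executes A3 (y = y + 4). Shared: x=4 y=8. PCs: A@3 B@1 C@1
Step 6: thread C executes C2 (y = y + 4). Shared: x=4 y=12. PCs: A@3 B@1 C@2
Step 7: thread B executes B2 (y = x). Shared: x=4 y=4. PCs: A@3 B@2 C@2
Step 8: thread B executes B3 (x = x * 2). Shared: x=8 y=4. PCs: A@3 B@3 C@2
Step 9: thread C executes C3 (x = x - 2). Shared: x=6 y=4. PCs: A@3 B@3 C@3
Step 10: thread C executes C4 (x = x * 3). Shared: x=18 y=4. PCs: A@3 B@3 C@4
Step 11: thread B executes B4 (x = y). Shared: x=4 y=4. PCs: A@3 B@4 C@4

Answer: x=4 y=4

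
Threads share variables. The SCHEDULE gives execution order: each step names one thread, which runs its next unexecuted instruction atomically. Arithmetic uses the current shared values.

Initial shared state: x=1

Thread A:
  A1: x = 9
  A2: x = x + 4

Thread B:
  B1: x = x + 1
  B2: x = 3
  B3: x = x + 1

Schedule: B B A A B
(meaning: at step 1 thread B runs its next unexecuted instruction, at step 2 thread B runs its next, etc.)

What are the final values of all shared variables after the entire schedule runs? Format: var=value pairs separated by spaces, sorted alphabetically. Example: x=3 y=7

Answer: x=14

Derivation:
Step 1: thread B executes B1 (x = x + 1). Shared: x=2. PCs: A@0 B@1
Step 2: thread B executes B2 (x = 3). Shared: x=3. PCs: A@0 B@2
Step 3: thread A executes A1 (x = 9). Shared: x=9. PCs: A@1 B@2
Step 4: thread A executes A2 (x = x + 4). Shared: x=13. PCs: A@2 B@2
Step 5: thread B executes B3 (x = x + 1). Shared: x=14. PCs: A@2 B@3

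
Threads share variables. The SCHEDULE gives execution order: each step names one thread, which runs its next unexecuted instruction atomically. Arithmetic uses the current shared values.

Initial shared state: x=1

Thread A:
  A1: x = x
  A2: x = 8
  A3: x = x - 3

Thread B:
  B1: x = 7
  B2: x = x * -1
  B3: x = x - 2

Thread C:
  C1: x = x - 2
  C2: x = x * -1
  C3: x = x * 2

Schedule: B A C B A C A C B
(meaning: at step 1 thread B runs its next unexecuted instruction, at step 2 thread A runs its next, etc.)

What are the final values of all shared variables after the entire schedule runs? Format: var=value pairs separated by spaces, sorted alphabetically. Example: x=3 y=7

Step 1: thread B executes B1 (x = 7). Shared: x=7. PCs: A@0 B@1 C@0
Step 2: thread A executes A1 (x = x). Shared: x=7. PCs: A@1 B@1 C@0
Step 3: thread C executes C1 (x = x - 2). Shared: x=5. PCs: A@1 B@1 C@1
Step 4: thread B executes B2 (x = x * -1). Shared: x=-5. PCs: A@1 B@2 C@1
Step 5: thread A executes A2 (x = 8). Shared: x=8. PCs: A@2 B@2 C@1
Step 6: thread C executes C2 (x = x * -1). Shared: x=-8. PCs: A@2 B@2 C@2
Step 7: thread A executes A3 (x = x - 3). Shared: x=-11. PCs: A@3 B@2 C@2
Step 8: thread C executes C3 (x = x * 2). Shared: x=-22. PCs: A@3 B@2 C@3
Step 9: thread B executes B3 (x = x - 2). Shared: x=-24. PCs: A@3 B@3 C@3

Answer: x=-24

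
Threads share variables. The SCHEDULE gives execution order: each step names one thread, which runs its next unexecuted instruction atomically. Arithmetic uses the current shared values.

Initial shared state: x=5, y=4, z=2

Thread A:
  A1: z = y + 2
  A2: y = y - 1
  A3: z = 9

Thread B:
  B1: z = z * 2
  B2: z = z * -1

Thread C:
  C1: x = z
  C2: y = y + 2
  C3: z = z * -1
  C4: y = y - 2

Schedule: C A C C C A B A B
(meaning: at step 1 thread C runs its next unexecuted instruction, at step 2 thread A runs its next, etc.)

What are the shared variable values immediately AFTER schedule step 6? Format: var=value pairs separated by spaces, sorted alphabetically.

Step 1: thread C executes C1 (x = z). Shared: x=2 y=4 z=2. PCs: A@0 B@0 C@1
Step 2: thread A executes A1 (z = y + 2). Shared: x=2 y=4 z=6. PCs: A@1 B@0 C@1
Step 3: thread C executes C2 (y = y + 2). Shared: x=2 y=6 z=6. PCs: A@1 B@0 C@2
Step 4: thread C executes C3 (z = z * -1). Shared: x=2 y=6 z=-6. PCs: A@1 B@0 C@3
Step 5: thread C executes C4 (y = y - 2). Shared: x=2 y=4 z=-6. PCs: A@1 B@0 C@4
Step 6: thread A executes A2 (y = y - 1). Shared: x=2 y=3 z=-6. PCs: A@2 B@0 C@4

Answer: x=2 y=3 z=-6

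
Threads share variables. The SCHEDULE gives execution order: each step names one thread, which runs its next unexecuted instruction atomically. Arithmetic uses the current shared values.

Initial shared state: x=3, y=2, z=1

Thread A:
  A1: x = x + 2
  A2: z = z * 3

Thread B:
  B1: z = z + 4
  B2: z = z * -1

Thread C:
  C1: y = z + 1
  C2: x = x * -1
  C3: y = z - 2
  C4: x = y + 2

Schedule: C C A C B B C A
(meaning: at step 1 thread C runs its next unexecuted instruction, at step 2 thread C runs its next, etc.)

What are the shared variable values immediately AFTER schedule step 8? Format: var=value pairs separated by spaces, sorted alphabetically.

Answer: x=1 y=-1 z=-15

Derivation:
Step 1: thread C executes C1 (y = z + 1). Shared: x=3 y=2 z=1. PCs: A@0 B@0 C@1
Step 2: thread C executes C2 (x = x * -1). Shared: x=-3 y=2 z=1. PCs: A@0 B@0 C@2
Step 3: thread A executes A1 (x = x + 2). Shared: x=-1 y=2 z=1. PCs: A@1 B@0 C@2
Step 4: thread C executes C3 (y = z - 2). Shared: x=-1 y=-1 z=1. PCs: A@1 B@0 C@3
Step 5: thread B executes B1 (z = z + 4). Shared: x=-1 y=-1 z=5. PCs: A@1 B@1 C@3
Step 6: thread B executes B2 (z = z * -1). Shared: x=-1 y=-1 z=-5. PCs: A@1 B@2 C@3
Step 7: thread C executes C4 (x = y + 2). Shared: x=1 y=-1 z=-5. PCs: A@1 B@2 C@4
Step 8: thread A executes A2 (z = z * 3). Shared: x=1 y=-1 z=-15. PCs: A@2 B@2 C@4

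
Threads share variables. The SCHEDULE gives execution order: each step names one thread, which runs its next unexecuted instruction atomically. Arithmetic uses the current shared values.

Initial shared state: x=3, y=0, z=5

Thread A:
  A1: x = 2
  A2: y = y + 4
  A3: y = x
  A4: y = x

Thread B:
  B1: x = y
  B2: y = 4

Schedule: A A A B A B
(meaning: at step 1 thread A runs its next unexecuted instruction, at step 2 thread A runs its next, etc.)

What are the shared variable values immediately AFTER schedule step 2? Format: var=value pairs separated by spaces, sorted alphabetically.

Answer: x=2 y=4 z=5

Derivation:
Step 1: thread A executes A1 (x = 2). Shared: x=2 y=0 z=5. PCs: A@1 B@0
Step 2: thread A executes A2 (y = y + 4). Shared: x=2 y=4 z=5. PCs: A@2 B@0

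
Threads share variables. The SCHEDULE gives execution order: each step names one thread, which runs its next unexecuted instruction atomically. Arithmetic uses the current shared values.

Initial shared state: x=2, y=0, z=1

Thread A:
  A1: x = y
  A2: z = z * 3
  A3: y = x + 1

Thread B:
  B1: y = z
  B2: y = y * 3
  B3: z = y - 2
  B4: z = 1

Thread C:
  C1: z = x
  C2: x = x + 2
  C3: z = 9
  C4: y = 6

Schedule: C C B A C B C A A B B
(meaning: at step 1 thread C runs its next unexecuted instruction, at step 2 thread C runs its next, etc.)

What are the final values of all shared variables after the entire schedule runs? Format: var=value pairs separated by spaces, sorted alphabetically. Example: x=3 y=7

Step 1: thread C executes C1 (z = x). Shared: x=2 y=0 z=2. PCs: A@0 B@0 C@1
Step 2: thread C executes C2 (x = x + 2). Shared: x=4 y=0 z=2. PCs: A@0 B@0 C@2
Step 3: thread B executes B1 (y = z). Shared: x=4 y=2 z=2. PCs: A@0 B@1 C@2
Step 4: thread A executes A1 (x = y). Shared: x=2 y=2 z=2. PCs: A@1 B@1 C@2
Step 5: thread C executes C3 (z = 9). Shared: x=2 y=2 z=9. PCs: A@1 B@1 C@3
Step 6: thread B executes B2 (y = y * 3). Shared: x=2 y=6 z=9. PCs: A@1 B@2 C@3
Step 7: thread C executes C4 (y = 6). Shared: x=2 y=6 z=9. PCs: A@1 B@2 C@4
Step 8: thread A executes A2 (z = z * 3). Shared: x=2 y=6 z=27. PCs: A@2 B@2 C@4
Step 9: thread A executes A3 (y = x + 1). Shared: x=2 y=3 z=27. PCs: A@3 B@2 C@4
Step 10: thread B executes B3 (z = y - 2). Shared: x=2 y=3 z=1. PCs: A@3 B@3 C@4
Step 11: thread B executes B4 (z = 1). Shared: x=2 y=3 z=1. PCs: A@3 B@4 C@4

Answer: x=2 y=3 z=1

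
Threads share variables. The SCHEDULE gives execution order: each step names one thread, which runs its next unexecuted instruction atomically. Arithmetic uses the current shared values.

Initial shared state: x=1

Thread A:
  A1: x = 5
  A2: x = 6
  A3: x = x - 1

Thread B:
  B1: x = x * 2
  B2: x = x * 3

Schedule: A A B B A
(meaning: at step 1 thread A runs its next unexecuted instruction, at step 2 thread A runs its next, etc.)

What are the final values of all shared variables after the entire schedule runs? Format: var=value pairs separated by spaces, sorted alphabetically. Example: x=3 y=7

Step 1: thread A executes A1 (x = 5). Shared: x=5. PCs: A@1 B@0
Step 2: thread A executes A2 (x = 6). Shared: x=6. PCs: A@2 B@0
Step 3: thread B executes B1 (x = x * 2). Shared: x=12. PCs: A@2 B@1
Step 4: thread B executes B2 (x = x * 3). Shared: x=36. PCs: A@2 B@2
Step 5: thread A executes A3 (x = x - 1). Shared: x=35. PCs: A@3 B@2

Answer: x=35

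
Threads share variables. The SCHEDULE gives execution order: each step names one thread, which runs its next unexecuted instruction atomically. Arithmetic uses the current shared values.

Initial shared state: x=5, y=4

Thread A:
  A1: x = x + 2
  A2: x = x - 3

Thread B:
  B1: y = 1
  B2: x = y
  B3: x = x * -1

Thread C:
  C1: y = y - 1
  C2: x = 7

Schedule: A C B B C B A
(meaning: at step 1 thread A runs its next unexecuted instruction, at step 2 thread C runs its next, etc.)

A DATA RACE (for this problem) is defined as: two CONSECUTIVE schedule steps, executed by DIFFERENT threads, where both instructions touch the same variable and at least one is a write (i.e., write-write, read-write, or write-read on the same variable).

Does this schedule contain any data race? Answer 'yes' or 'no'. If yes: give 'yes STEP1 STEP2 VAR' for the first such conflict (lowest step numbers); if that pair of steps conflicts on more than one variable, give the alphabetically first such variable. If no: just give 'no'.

Answer: yes 2 3 y

Derivation:
Steps 1,2: A(r=x,w=x) vs C(r=y,w=y). No conflict.
Steps 2,3: C(y = y - 1) vs B(y = 1). RACE on y (W-W).
Steps 3,4: same thread (B). No race.
Steps 4,5: B(x = y) vs C(x = 7). RACE on x (W-W).
Steps 5,6: C(x = 7) vs B(x = x * -1). RACE on x (W-W).
Steps 6,7: B(x = x * -1) vs A(x = x - 3). RACE on x (W-W).
First conflict at steps 2,3.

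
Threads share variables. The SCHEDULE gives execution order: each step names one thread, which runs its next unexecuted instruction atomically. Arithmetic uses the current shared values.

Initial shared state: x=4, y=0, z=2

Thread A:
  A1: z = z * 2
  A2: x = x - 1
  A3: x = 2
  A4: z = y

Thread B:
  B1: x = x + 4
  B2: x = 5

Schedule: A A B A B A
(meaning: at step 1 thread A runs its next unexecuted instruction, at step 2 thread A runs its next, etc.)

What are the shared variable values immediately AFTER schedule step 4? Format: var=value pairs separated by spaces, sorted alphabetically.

Answer: x=2 y=0 z=4

Derivation:
Step 1: thread A executes A1 (z = z * 2). Shared: x=4 y=0 z=4. PCs: A@1 B@0
Step 2: thread A executes A2 (x = x - 1). Shared: x=3 y=0 z=4. PCs: A@2 B@0
Step 3: thread B executes B1 (x = x + 4). Shared: x=7 y=0 z=4. PCs: A@2 B@1
Step 4: thread A executes A3 (x = 2). Shared: x=2 y=0 z=4. PCs: A@3 B@1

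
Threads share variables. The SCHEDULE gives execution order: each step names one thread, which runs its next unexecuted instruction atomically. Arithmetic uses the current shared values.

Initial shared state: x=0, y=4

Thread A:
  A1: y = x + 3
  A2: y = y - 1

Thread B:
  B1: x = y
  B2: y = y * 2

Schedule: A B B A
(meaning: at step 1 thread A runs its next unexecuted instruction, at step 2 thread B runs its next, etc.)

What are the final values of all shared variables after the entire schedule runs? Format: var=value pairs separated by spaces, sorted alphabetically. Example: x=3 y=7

Answer: x=3 y=5

Derivation:
Step 1: thread A executes A1 (y = x + 3). Shared: x=0 y=3. PCs: A@1 B@0
Step 2: thread B executes B1 (x = y). Shared: x=3 y=3. PCs: A@1 B@1
Step 3: thread B executes B2 (y = y * 2). Shared: x=3 y=6. PCs: A@1 B@2
Step 4: thread A executes A2 (y = y - 1). Shared: x=3 y=5. PCs: A@2 B@2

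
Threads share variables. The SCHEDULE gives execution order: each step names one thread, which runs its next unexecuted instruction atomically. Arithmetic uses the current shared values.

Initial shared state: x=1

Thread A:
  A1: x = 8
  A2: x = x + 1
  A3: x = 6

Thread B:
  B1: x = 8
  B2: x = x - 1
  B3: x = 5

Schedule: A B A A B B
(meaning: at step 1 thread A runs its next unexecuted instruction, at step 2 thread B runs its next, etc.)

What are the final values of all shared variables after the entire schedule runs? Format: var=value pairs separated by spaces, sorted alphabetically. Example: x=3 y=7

Step 1: thread A executes A1 (x = 8). Shared: x=8. PCs: A@1 B@0
Step 2: thread B executes B1 (x = 8). Shared: x=8. PCs: A@1 B@1
Step 3: thread A executes A2 (x = x + 1). Shared: x=9. PCs: A@2 B@1
Step 4: thread A executes A3 (x = 6). Shared: x=6. PCs: A@3 B@1
Step 5: thread B executes B2 (x = x - 1). Shared: x=5. PCs: A@3 B@2
Step 6: thread B executes B3 (x = 5). Shared: x=5. PCs: A@3 B@3

Answer: x=5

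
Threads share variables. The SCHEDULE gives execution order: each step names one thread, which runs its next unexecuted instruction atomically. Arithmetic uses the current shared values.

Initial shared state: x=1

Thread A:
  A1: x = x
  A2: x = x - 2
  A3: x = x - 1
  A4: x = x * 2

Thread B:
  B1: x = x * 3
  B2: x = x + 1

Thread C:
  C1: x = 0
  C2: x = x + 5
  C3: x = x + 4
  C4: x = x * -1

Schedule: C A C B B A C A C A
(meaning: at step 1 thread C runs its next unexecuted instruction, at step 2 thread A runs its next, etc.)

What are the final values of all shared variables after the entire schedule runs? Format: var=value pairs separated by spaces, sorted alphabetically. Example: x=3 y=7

Step 1: thread C executes C1 (x = 0). Shared: x=0. PCs: A@0 B@0 C@1
Step 2: thread A executes A1 (x = x). Shared: x=0. PCs: A@1 B@0 C@1
Step 3: thread C executes C2 (x = x + 5). Shared: x=5. PCs: A@1 B@0 C@2
Step 4: thread B executes B1 (x = x * 3). Shared: x=15. PCs: A@1 B@1 C@2
Step 5: thread B executes B2 (x = x + 1). Shared: x=16. PCs: A@1 B@2 C@2
Step 6: thread A executes A2 (x = x - 2). Shared: x=14. PCs: A@2 B@2 C@2
Step 7: thread C executes C3 (x = x + 4). Shared: x=18. PCs: A@2 B@2 C@3
Step 8: thread A executes A3 (x = x - 1). Shared: x=17. PCs: A@3 B@2 C@3
Step 9: thread C executes C4 (x = x * -1). Shared: x=-17. PCs: A@3 B@2 C@4
Step 10: thread A executes A4 (x = x * 2). Shared: x=-34. PCs: A@4 B@2 C@4

Answer: x=-34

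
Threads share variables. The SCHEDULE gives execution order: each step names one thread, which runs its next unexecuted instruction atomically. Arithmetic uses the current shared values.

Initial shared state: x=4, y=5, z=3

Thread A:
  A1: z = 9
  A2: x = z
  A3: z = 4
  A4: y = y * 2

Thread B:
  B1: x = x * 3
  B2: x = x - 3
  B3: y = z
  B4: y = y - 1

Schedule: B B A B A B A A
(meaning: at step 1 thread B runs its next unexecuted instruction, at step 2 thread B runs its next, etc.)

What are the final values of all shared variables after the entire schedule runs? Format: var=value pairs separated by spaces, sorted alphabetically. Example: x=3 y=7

Answer: x=9 y=16 z=4

Derivation:
Step 1: thread B executes B1 (x = x * 3). Shared: x=12 y=5 z=3. PCs: A@0 B@1
Step 2: thread B executes B2 (x = x - 3). Shared: x=9 y=5 z=3. PCs: A@0 B@2
Step 3: thread A executes A1 (z = 9). Shared: x=9 y=5 z=9. PCs: A@1 B@2
Step 4: thread B executes B3 (y = z). Shared: x=9 y=9 z=9. PCs: A@1 B@3
Step 5: thread A executes A2 (x = z). Shared: x=9 y=9 z=9. PCs: A@2 B@3
Step 6: thread B executes B4 (y = y - 1). Shared: x=9 y=8 z=9. PCs: A@2 B@4
Step 7: thread A executes A3 (z = 4). Shared: x=9 y=8 z=4. PCs: A@3 B@4
Step 8: thread A executes A4 (y = y * 2). Shared: x=9 y=16 z=4. PCs: A@4 B@4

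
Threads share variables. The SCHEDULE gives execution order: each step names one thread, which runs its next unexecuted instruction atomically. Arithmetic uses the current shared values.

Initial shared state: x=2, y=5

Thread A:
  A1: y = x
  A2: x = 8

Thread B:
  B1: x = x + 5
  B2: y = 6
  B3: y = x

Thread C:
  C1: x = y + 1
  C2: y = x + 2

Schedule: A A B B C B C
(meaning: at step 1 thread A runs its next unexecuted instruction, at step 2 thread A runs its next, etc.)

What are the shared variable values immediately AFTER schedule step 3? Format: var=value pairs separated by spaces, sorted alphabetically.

Answer: x=13 y=2

Derivation:
Step 1: thread A executes A1 (y = x). Shared: x=2 y=2. PCs: A@1 B@0 C@0
Step 2: thread A executes A2 (x = 8). Shared: x=8 y=2. PCs: A@2 B@0 C@0
Step 3: thread B executes B1 (x = x + 5). Shared: x=13 y=2. PCs: A@2 B@1 C@0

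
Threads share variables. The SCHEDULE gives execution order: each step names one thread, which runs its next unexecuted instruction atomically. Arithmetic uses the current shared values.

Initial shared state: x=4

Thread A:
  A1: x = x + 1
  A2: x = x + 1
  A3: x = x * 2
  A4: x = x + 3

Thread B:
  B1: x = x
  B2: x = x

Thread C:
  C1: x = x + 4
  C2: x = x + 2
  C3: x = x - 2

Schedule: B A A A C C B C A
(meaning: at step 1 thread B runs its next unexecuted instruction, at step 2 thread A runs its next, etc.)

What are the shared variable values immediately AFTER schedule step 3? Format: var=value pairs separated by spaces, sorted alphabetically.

Step 1: thread B executes B1 (x = x). Shared: x=4. PCs: A@0 B@1 C@0
Step 2: thread A executes A1 (x = x + 1). Shared: x=5. PCs: A@1 B@1 C@0
Step 3: thread A executes A2 (x = x + 1). Shared: x=6. PCs: A@2 B@1 C@0

Answer: x=6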